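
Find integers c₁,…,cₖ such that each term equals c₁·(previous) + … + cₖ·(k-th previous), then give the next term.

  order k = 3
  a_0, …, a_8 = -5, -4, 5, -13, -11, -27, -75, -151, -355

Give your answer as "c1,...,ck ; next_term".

  a_3 = 1·5 + 2·-4 + 2·-5 = -13
  a_4 = 1·-13 + 2·5 + 2·-4 = -11
  a_5 = 1·-11 + 2·-13 + 2·5 = -27
  a_6 = 1·-27 + 2·-11 + 2·-13 = -75
  a_7 = 1·-75 + 2·-27 + 2·-11 = -151
  a_8 = 1·-151 + 2·-75 + 2·-27 = -355
  a_9 = 1·-355 + 2·-151 + 2·-75 = -807

1,2,2 ; -807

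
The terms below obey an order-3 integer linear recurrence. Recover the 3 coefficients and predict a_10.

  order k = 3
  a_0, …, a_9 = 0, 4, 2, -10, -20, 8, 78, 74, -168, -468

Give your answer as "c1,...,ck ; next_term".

  a_3 = 1·2 + -3·4 + -1·0 = -10
  a_4 = 1·-10 + -3·2 + -1·4 = -20
  a_5 = 1·-20 + -3·-10 + -1·2 = 8
  a_6 = 1·8 + -3·-20 + -1·-10 = 78
  a_7 = 1·78 + -3·8 + -1·-20 = 74
  a_8 = 1·74 + -3·78 + -1·8 = -168
  a_9 = 1·-168 + -3·74 + -1·78 = -468
  a_10 = 1·-468 + -3·-168 + -1·74 = -38

1,-3,-1 ; -38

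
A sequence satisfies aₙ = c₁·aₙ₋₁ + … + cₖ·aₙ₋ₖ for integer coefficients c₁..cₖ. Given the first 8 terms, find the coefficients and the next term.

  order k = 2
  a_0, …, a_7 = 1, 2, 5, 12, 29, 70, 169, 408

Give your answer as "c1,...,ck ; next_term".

2,1 ; 985

  a_2 = 2·2 + 1·1 = 5
  a_3 = 2·5 + 1·2 = 12
  a_4 = 2·12 + 1·5 = 29
  a_5 = 2·29 + 1·12 = 70
  a_6 = 2·70 + 1·29 = 169
  a_7 = 2·169 + 1·70 = 408
  a_8 = 2·408 + 1·169 = 985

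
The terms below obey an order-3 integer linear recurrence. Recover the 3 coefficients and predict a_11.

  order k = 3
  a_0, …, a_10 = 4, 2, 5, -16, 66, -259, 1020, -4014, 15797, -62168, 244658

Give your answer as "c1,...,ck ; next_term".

  a_3 = -4·5 + 0·2 + 1·4 = -16
  a_4 = -4·-16 + 0·5 + 1·2 = 66
  a_5 = -4·66 + 0·-16 + 1·5 = -259
  a_6 = -4·-259 + 0·66 + 1·-16 = 1020
  a_7 = -4·1020 + 0·-259 + 1·66 = -4014
  a_8 = -4·-4014 + 0·1020 + 1·-259 = 15797
  a_9 = -4·15797 + 0·-4014 + 1·1020 = -62168
  a_10 = -4·-62168 + 0·15797 + 1·-4014 = 244658
  a_11 = -4·244658 + 0·-62168 + 1·15797 = -962835

-4,0,1 ; -962835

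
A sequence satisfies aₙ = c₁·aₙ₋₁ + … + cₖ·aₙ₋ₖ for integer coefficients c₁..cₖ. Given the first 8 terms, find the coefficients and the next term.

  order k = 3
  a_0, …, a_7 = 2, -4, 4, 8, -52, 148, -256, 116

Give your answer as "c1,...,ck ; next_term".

  a_3 = -3·4 + -3·-4 + 4·2 = 8
  a_4 = -3·8 + -3·4 + 4·-4 = -52
  a_5 = -3·-52 + -3·8 + 4·4 = 148
  a_6 = -3·148 + -3·-52 + 4·8 = -256
  a_7 = -3·-256 + -3·148 + 4·-52 = 116
  a_8 = -3·116 + -3·-256 + 4·148 = 1012

-3,-3,4 ; 1012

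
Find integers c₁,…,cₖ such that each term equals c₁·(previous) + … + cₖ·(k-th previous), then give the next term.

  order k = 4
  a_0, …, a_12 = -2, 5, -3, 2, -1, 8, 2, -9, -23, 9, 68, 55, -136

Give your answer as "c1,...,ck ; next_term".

  a_4 = 1·2 + -2·-3 + -1·5 + 2·-2 = -1
  a_5 = 1·-1 + -2·2 + -1·-3 + 2·5 = 8
  a_6 = 1·8 + -2·-1 + -1·2 + 2·-3 = 2
  a_7 = 1·2 + -2·8 + -1·-1 + 2·2 = -9
  a_8 = 1·-9 + -2·2 + -1·8 + 2·-1 = -23
  a_9 = 1·-23 + -2·-9 + -1·2 + 2·8 = 9
  a_10 = 1·9 + -2·-23 + -1·-9 + 2·2 = 68
  a_11 = 1·68 + -2·9 + -1·-23 + 2·-9 = 55
  a_12 = 1·55 + -2·68 + -1·9 + 2·-23 = -136
  a_13 = 1·-136 + -2·55 + -1·68 + 2·9 = -296

1,-2,-1,2 ; -296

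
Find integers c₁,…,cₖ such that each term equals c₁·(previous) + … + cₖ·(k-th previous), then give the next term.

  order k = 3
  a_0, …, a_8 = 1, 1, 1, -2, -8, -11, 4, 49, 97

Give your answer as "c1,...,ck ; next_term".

  a_3 = 2·1 + -3·1 + -1·1 = -2
  a_4 = 2·-2 + -3·1 + -1·1 = -8
  a_5 = 2·-8 + -3·-2 + -1·1 = -11
  a_6 = 2·-11 + -3·-8 + -1·-2 = 4
  a_7 = 2·4 + -3·-11 + -1·-8 = 49
  a_8 = 2·49 + -3·4 + -1·-11 = 97
  a_9 = 2·97 + -3·49 + -1·4 = 43

2,-3,-1 ; 43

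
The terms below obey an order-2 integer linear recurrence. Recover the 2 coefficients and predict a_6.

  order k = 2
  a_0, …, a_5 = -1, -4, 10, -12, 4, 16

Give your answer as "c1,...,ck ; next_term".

  a_2 = -2·-4 + -2·-1 = 10
  a_3 = -2·10 + -2·-4 = -12
  a_4 = -2·-12 + -2·10 = 4
  a_5 = -2·4 + -2·-12 = 16
  a_6 = -2·16 + -2·4 = -40

-2,-2 ; -40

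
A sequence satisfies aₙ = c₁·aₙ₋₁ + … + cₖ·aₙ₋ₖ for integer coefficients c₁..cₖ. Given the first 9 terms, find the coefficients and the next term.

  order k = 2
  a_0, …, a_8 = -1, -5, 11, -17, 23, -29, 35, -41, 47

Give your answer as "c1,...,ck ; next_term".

  a_2 = -2·-5 + -1·-1 = 11
  a_3 = -2·11 + -1·-5 = -17
  a_4 = -2·-17 + -1·11 = 23
  a_5 = -2·23 + -1·-17 = -29
  a_6 = -2·-29 + -1·23 = 35
  a_7 = -2·35 + -1·-29 = -41
  a_8 = -2·-41 + -1·35 = 47
  a_9 = -2·47 + -1·-41 = -53

-2,-1 ; -53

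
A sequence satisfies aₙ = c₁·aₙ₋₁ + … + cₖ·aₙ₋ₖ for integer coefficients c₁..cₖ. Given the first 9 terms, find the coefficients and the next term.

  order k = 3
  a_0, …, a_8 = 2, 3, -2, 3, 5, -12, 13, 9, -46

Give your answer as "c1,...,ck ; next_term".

-1,-1,2 ; 63

  a_3 = -1·-2 + -1·3 + 2·2 = 3
  a_4 = -1·3 + -1·-2 + 2·3 = 5
  a_5 = -1·5 + -1·3 + 2·-2 = -12
  a_6 = -1·-12 + -1·5 + 2·3 = 13
  a_7 = -1·13 + -1·-12 + 2·5 = 9
  a_8 = -1·9 + -1·13 + 2·-12 = -46
  a_9 = -1·-46 + -1·9 + 2·13 = 63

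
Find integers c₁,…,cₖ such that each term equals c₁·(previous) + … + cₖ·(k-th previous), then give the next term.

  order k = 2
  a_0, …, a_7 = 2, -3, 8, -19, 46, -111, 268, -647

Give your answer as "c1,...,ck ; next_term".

-2,1 ; 1562

  a_2 = -2·-3 + 1·2 = 8
  a_3 = -2·8 + 1·-3 = -19
  a_4 = -2·-19 + 1·8 = 46
  a_5 = -2·46 + 1·-19 = -111
  a_6 = -2·-111 + 1·46 = 268
  a_7 = -2·268 + 1·-111 = -647
  a_8 = -2·-647 + 1·268 = 1562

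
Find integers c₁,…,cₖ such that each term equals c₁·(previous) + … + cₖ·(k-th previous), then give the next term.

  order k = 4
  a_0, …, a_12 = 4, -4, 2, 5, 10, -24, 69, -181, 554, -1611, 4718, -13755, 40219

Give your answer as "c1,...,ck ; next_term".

-2,2,-1,3 ; -117499

  a_4 = -2·5 + 2·2 + -1·-4 + 3·4 = 10
  a_5 = -2·10 + 2·5 + -1·2 + 3·-4 = -24
  a_6 = -2·-24 + 2·10 + -1·5 + 3·2 = 69
  a_7 = -2·69 + 2·-24 + -1·10 + 3·5 = -181
  a_8 = -2·-181 + 2·69 + -1·-24 + 3·10 = 554
  a_9 = -2·554 + 2·-181 + -1·69 + 3·-24 = -1611
  a_10 = -2·-1611 + 2·554 + -1·-181 + 3·69 = 4718
  a_11 = -2·4718 + 2·-1611 + -1·554 + 3·-181 = -13755
  a_12 = -2·-13755 + 2·4718 + -1·-1611 + 3·554 = 40219
  a_13 = -2·40219 + 2·-13755 + -1·4718 + 3·-1611 = -117499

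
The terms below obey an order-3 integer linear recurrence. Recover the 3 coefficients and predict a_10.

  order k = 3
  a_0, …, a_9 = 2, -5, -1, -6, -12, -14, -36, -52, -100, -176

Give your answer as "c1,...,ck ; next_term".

  a_3 = 0·-1 + 2·-5 + 2·2 = -6
  a_4 = 0·-6 + 2·-1 + 2·-5 = -12
  a_5 = 0·-12 + 2·-6 + 2·-1 = -14
  a_6 = 0·-14 + 2·-12 + 2·-6 = -36
  a_7 = 0·-36 + 2·-14 + 2·-12 = -52
  a_8 = 0·-52 + 2·-36 + 2·-14 = -100
  a_9 = 0·-100 + 2·-52 + 2·-36 = -176
  a_10 = 0·-176 + 2·-100 + 2·-52 = -304

0,2,2 ; -304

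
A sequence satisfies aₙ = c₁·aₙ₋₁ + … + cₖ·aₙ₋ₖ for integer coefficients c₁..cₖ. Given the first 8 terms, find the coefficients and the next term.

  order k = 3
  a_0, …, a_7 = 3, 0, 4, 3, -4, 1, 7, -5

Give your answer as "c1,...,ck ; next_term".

0,-1,1 ; -6

  a_3 = 0·4 + -1·0 + 1·3 = 3
  a_4 = 0·3 + -1·4 + 1·0 = -4
  a_5 = 0·-4 + -1·3 + 1·4 = 1
  a_6 = 0·1 + -1·-4 + 1·3 = 7
  a_7 = 0·7 + -1·1 + 1·-4 = -5
  a_8 = 0·-5 + -1·7 + 1·1 = -6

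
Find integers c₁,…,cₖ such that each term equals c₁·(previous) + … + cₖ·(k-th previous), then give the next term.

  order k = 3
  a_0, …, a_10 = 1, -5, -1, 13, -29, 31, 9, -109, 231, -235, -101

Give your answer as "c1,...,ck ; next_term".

  a_3 = -2·-1 + -2·-5 + 1·1 = 13
  a_4 = -2·13 + -2·-1 + 1·-5 = -29
  a_5 = -2·-29 + -2·13 + 1·-1 = 31
  a_6 = -2·31 + -2·-29 + 1·13 = 9
  a_7 = -2·9 + -2·31 + 1·-29 = -109
  a_8 = -2·-109 + -2·9 + 1·31 = 231
  a_9 = -2·231 + -2·-109 + 1·9 = -235
  a_10 = -2·-235 + -2·231 + 1·-109 = -101
  a_11 = -2·-101 + -2·-235 + 1·231 = 903

-2,-2,1 ; 903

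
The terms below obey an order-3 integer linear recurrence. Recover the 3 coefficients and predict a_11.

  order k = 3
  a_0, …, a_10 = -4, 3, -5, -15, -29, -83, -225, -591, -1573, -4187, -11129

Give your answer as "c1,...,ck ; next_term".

  a_3 = 2·-5 + 1·3 + 2·-4 = -15
  a_4 = 2·-15 + 1·-5 + 2·3 = -29
  a_5 = 2·-29 + 1·-15 + 2·-5 = -83
  a_6 = 2·-83 + 1·-29 + 2·-15 = -225
  a_7 = 2·-225 + 1·-83 + 2·-29 = -591
  a_8 = 2·-591 + 1·-225 + 2·-83 = -1573
  a_9 = 2·-1573 + 1·-591 + 2·-225 = -4187
  a_10 = 2·-4187 + 1·-1573 + 2·-591 = -11129
  a_11 = 2·-11129 + 1·-4187 + 2·-1573 = -29591

2,1,2 ; -29591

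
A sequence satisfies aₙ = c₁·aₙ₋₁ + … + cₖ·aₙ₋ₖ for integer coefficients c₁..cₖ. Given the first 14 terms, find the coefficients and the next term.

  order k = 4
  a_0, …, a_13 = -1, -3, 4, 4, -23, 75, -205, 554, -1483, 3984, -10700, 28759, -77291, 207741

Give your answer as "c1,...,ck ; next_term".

-3,0,3,2 ; -558346

  a_4 = -3·4 + 0·4 + 3·-3 + 2·-1 = -23
  a_5 = -3·-23 + 0·4 + 3·4 + 2·-3 = 75
  a_6 = -3·75 + 0·-23 + 3·4 + 2·4 = -205
  a_7 = -3·-205 + 0·75 + 3·-23 + 2·4 = 554
  a_8 = -3·554 + 0·-205 + 3·75 + 2·-23 = -1483
  a_9 = -3·-1483 + 0·554 + 3·-205 + 2·75 = 3984
  a_10 = -3·3984 + 0·-1483 + 3·554 + 2·-205 = -10700
  a_11 = -3·-10700 + 0·3984 + 3·-1483 + 2·554 = 28759
  a_12 = -3·28759 + 0·-10700 + 3·3984 + 2·-1483 = -77291
  a_13 = -3·-77291 + 0·28759 + 3·-10700 + 2·3984 = 207741
  a_14 = -3·207741 + 0·-77291 + 3·28759 + 2·-10700 = -558346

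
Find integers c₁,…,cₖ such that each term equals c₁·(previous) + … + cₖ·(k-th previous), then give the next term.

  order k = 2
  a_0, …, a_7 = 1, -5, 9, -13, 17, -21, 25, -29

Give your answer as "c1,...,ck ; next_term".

  a_2 = -2·-5 + -1·1 = 9
  a_3 = -2·9 + -1·-5 = -13
  a_4 = -2·-13 + -1·9 = 17
  a_5 = -2·17 + -1·-13 = -21
  a_6 = -2·-21 + -1·17 = 25
  a_7 = -2·25 + -1·-21 = -29
  a_8 = -2·-29 + -1·25 = 33

-2,-1 ; 33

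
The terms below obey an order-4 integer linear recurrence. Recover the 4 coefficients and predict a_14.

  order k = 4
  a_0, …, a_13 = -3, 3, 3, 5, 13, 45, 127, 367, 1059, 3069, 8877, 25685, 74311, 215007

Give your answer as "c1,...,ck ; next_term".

2,2,1,2 ; 622075

  a_4 = 2·5 + 2·3 + 1·3 + 2·-3 = 13
  a_5 = 2·13 + 2·5 + 1·3 + 2·3 = 45
  a_6 = 2·45 + 2·13 + 1·5 + 2·3 = 127
  a_7 = 2·127 + 2·45 + 1·13 + 2·5 = 367
  a_8 = 2·367 + 2·127 + 1·45 + 2·13 = 1059
  a_9 = 2·1059 + 2·367 + 1·127 + 2·45 = 3069
  a_10 = 2·3069 + 2·1059 + 1·367 + 2·127 = 8877
  a_11 = 2·8877 + 2·3069 + 1·1059 + 2·367 = 25685
  a_12 = 2·25685 + 2·8877 + 1·3069 + 2·1059 = 74311
  a_13 = 2·74311 + 2·25685 + 1·8877 + 2·3069 = 215007
  a_14 = 2·215007 + 2·74311 + 1·25685 + 2·8877 = 622075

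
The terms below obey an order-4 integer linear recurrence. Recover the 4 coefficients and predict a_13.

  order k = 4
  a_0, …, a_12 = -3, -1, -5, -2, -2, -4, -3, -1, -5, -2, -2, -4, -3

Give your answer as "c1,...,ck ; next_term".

  a_4 = -1·-2 + 0·-5 + 1·-1 + 1·-3 = -2
  a_5 = -1·-2 + 0·-2 + 1·-5 + 1·-1 = -4
  a_6 = -1·-4 + 0·-2 + 1·-2 + 1·-5 = -3
  a_7 = -1·-3 + 0·-4 + 1·-2 + 1·-2 = -1
  a_8 = -1·-1 + 0·-3 + 1·-4 + 1·-2 = -5
  a_9 = -1·-5 + 0·-1 + 1·-3 + 1·-4 = -2
  a_10 = -1·-2 + 0·-5 + 1·-1 + 1·-3 = -2
  a_11 = -1·-2 + 0·-2 + 1·-5 + 1·-1 = -4
  a_12 = -1·-4 + 0·-2 + 1·-2 + 1·-5 = -3
  a_13 = -1·-3 + 0·-4 + 1·-2 + 1·-2 = -1

-1,0,1,1 ; -1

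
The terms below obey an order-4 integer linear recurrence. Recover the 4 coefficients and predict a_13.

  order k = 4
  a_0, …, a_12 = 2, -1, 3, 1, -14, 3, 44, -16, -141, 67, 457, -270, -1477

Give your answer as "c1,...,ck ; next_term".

  a_4 = -1·1 + -4·3 + -3·-1 + -2·2 = -14
  a_5 = -1·-14 + -4·1 + -3·3 + -2·-1 = 3
  a_6 = -1·3 + -4·-14 + -3·1 + -2·3 = 44
  a_7 = -1·44 + -4·3 + -3·-14 + -2·1 = -16
  a_8 = -1·-16 + -4·44 + -3·3 + -2·-14 = -141
  a_9 = -1·-141 + -4·-16 + -3·44 + -2·3 = 67
  a_10 = -1·67 + -4·-141 + -3·-16 + -2·44 = 457
  a_11 = -1·457 + -4·67 + -3·-141 + -2·-16 = -270
  a_12 = -1·-270 + -4·457 + -3·67 + -2·-141 = -1477
  a_13 = -1·-1477 + -4·-270 + -3·457 + -2·67 = 1052

-1,-4,-3,-2 ; 1052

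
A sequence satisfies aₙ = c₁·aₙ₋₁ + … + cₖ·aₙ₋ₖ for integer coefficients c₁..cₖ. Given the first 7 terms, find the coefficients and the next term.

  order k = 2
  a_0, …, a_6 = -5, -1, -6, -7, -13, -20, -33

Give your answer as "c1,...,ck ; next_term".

1,1 ; -53

  a_2 = 1·-1 + 1·-5 = -6
  a_3 = 1·-6 + 1·-1 = -7
  a_4 = 1·-7 + 1·-6 = -13
  a_5 = 1·-13 + 1·-7 = -20
  a_6 = 1·-20 + 1·-13 = -33
  a_7 = 1·-33 + 1·-20 = -53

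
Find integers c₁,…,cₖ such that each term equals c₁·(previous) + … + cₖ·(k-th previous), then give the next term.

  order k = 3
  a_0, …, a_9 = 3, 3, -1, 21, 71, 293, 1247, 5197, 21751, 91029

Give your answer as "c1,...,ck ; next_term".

  a_3 = 3·-1 + 4·3 + 4·3 = 21
  a_4 = 3·21 + 4·-1 + 4·3 = 71
  a_5 = 3·71 + 4·21 + 4·-1 = 293
  a_6 = 3·293 + 4·71 + 4·21 = 1247
  a_7 = 3·1247 + 4·293 + 4·71 = 5197
  a_8 = 3·5197 + 4·1247 + 4·293 = 21751
  a_9 = 3·21751 + 4·5197 + 4·1247 = 91029
  a_10 = 3·91029 + 4·21751 + 4·5197 = 380879

3,4,4 ; 380879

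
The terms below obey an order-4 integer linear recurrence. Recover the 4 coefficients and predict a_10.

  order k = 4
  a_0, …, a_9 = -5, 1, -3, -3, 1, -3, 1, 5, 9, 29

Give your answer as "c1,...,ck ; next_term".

  a_4 = 2·-3 + 1·-3 + 0·1 + -2·-5 = 1
  a_5 = 2·1 + 1·-3 + 0·-3 + -2·1 = -3
  a_6 = 2·-3 + 1·1 + 0·-3 + -2·-3 = 1
  a_7 = 2·1 + 1·-3 + 0·1 + -2·-3 = 5
  a_8 = 2·5 + 1·1 + 0·-3 + -2·1 = 9
  a_9 = 2·9 + 1·5 + 0·1 + -2·-3 = 29
  a_10 = 2·29 + 1·9 + 0·5 + -2·1 = 65

2,1,0,-2 ; 65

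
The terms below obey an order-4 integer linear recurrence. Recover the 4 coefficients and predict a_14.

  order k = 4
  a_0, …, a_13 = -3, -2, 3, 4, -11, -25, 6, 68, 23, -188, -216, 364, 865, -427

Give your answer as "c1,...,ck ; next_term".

  a_4 = 1·4 + -2·3 + 0·-2 + 3·-3 = -11
  a_5 = 1·-11 + -2·4 + 0·3 + 3·-2 = -25
  a_6 = 1·-25 + -2·-11 + 0·4 + 3·3 = 6
  a_7 = 1·6 + -2·-25 + 0·-11 + 3·4 = 68
  a_8 = 1·68 + -2·6 + 0·-25 + 3·-11 = 23
  a_9 = 1·23 + -2·68 + 0·6 + 3·-25 = -188
  a_10 = 1·-188 + -2·23 + 0·68 + 3·6 = -216
  a_11 = 1·-216 + -2·-188 + 0·23 + 3·68 = 364
  a_12 = 1·364 + -2·-216 + 0·-188 + 3·23 = 865
  a_13 = 1·865 + -2·364 + 0·-216 + 3·-188 = -427
  a_14 = 1·-427 + -2·865 + 0·364 + 3·-216 = -2805

1,-2,0,3 ; -2805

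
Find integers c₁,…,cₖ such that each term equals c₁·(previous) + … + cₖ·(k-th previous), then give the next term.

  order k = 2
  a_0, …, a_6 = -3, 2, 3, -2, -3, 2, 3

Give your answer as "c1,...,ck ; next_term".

0,-1 ; -2

  a_2 = 0·2 + -1·-3 = 3
  a_3 = 0·3 + -1·2 = -2
  a_4 = 0·-2 + -1·3 = -3
  a_5 = 0·-3 + -1·-2 = 2
  a_6 = 0·2 + -1·-3 = 3
  a_7 = 0·3 + -1·2 = -2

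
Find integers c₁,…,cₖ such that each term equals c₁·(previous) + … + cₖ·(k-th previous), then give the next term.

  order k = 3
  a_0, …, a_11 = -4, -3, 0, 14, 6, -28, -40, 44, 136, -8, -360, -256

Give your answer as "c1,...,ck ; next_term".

  a_3 = 0·0 + -2·-3 + -2·-4 = 14
  a_4 = 0·14 + -2·0 + -2·-3 = 6
  a_5 = 0·6 + -2·14 + -2·0 = -28
  a_6 = 0·-28 + -2·6 + -2·14 = -40
  a_7 = 0·-40 + -2·-28 + -2·6 = 44
  a_8 = 0·44 + -2·-40 + -2·-28 = 136
  a_9 = 0·136 + -2·44 + -2·-40 = -8
  a_10 = 0·-8 + -2·136 + -2·44 = -360
  a_11 = 0·-360 + -2·-8 + -2·136 = -256
  a_12 = 0·-256 + -2·-360 + -2·-8 = 736

0,-2,-2 ; 736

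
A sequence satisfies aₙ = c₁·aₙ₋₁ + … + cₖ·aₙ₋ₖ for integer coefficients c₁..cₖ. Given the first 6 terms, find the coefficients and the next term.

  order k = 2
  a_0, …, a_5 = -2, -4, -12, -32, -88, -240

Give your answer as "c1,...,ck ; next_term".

2,2 ; -656

  a_2 = 2·-4 + 2·-2 = -12
  a_3 = 2·-12 + 2·-4 = -32
  a_4 = 2·-32 + 2·-12 = -88
  a_5 = 2·-88 + 2·-32 = -240
  a_6 = 2·-240 + 2·-88 = -656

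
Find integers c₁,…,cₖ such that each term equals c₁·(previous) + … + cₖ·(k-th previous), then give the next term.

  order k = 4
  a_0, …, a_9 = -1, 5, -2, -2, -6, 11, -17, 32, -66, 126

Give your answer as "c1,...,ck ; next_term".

  a_4 = -1·-2 + 1·-2 + -1·5 + 1·-1 = -6
  a_5 = -1·-6 + 1·-2 + -1·-2 + 1·5 = 11
  a_6 = -1·11 + 1·-6 + -1·-2 + 1·-2 = -17
  a_7 = -1·-17 + 1·11 + -1·-6 + 1·-2 = 32
  a_8 = -1·32 + 1·-17 + -1·11 + 1·-6 = -66
  a_9 = -1·-66 + 1·32 + -1·-17 + 1·11 = 126
  a_10 = -1·126 + 1·-66 + -1·32 + 1·-17 = -241

-1,1,-1,1 ; -241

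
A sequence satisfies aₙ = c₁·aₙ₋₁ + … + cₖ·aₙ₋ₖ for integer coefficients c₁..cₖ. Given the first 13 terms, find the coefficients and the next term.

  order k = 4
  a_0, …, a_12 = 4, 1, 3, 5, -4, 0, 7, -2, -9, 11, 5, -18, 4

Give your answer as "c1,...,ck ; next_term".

  a_4 = -1·5 + -1·3 + 0·1 + 1·4 = -4
  a_5 = -1·-4 + -1·5 + 0·3 + 1·1 = 0
  a_6 = -1·0 + -1·-4 + 0·5 + 1·3 = 7
  a_7 = -1·7 + -1·0 + 0·-4 + 1·5 = -2
  a_8 = -1·-2 + -1·7 + 0·0 + 1·-4 = -9
  a_9 = -1·-9 + -1·-2 + 0·7 + 1·0 = 11
  a_10 = -1·11 + -1·-9 + 0·-2 + 1·7 = 5
  a_11 = -1·5 + -1·11 + 0·-9 + 1·-2 = -18
  a_12 = -1·-18 + -1·5 + 0·11 + 1·-9 = 4
  a_13 = -1·4 + -1·-18 + 0·5 + 1·11 = 25

-1,-1,0,1 ; 25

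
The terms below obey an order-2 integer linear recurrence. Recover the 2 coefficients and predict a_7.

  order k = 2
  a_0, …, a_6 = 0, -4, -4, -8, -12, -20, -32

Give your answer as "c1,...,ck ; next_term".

  a_2 = 1·-4 + 1·0 = -4
  a_3 = 1·-4 + 1·-4 = -8
  a_4 = 1·-8 + 1·-4 = -12
  a_5 = 1·-12 + 1·-8 = -20
  a_6 = 1·-20 + 1·-12 = -32
  a_7 = 1·-32 + 1·-20 = -52

1,1 ; -52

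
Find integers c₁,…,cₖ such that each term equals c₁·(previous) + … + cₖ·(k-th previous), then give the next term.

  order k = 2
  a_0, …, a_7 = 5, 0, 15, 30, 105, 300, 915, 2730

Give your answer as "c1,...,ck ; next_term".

  a_2 = 2·0 + 3·5 = 15
  a_3 = 2·15 + 3·0 = 30
  a_4 = 2·30 + 3·15 = 105
  a_5 = 2·105 + 3·30 = 300
  a_6 = 2·300 + 3·105 = 915
  a_7 = 2·915 + 3·300 = 2730
  a_8 = 2·2730 + 3·915 = 8205

2,3 ; 8205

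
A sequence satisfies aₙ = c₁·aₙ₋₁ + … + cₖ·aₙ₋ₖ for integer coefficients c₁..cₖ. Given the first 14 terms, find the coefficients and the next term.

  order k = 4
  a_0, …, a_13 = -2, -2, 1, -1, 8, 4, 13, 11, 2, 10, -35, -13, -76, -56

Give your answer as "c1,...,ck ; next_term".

  a_4 = 0·-1 + 2·1 + 0·-2 + -3·-2 = 8
  a_5 = 0·8 + 2·-1 + 0·1 + -3·-2 = 4
  a_6 = 0·4 + 2·8 + 0·-1 + -3·1 = 13
  a_7 = 0·13 + 2·4 + 0·8 + -3·-1 = 11
  a_8 = 0·11 + 2·13 + 0·4 + -3·8 = 2
  a_9 = 0·2 + 2·11 + 0·13 + -3·4 = 10
  a_10 = 0·10 + 2·2 + 0·11 + -3·13 = -35
  a_11 = 0·-35 + 2·10 + 0·2 + -3·11 = -13
  a_12 = 0·-13 + 2·-35 + 0·10 + -3·2 = -76
  a_13 = 0·-76 + 2·-13 + 0·-35 + -3·10 = -56
  a_14 = 0·-56 + 2·-76 + 0·-13 + -3·-35 = -47

0,2,0,-3 ; -47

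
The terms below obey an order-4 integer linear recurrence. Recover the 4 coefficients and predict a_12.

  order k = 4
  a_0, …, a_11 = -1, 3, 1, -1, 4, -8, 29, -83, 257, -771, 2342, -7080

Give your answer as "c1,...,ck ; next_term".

-2,3,0,1 ; 21443

  a_4 = -2·-1 + 3·1 + 0·3 + 1·-1 = 4
  a_5 = -2·4 + 3·-1 + 0·1 + 1·3 = -8
  a_6 = -2·-8 + 3·4 + 0·-1 + 1·1 = 29
  a_7 = -2·29 + 3·-8 + 0·4 + 1·-1 = -83
  a_8 = -2·-83 + 3·29 + 0·-8 + 1·4 = 257
  a_9 = -2·257 + 3·-83 + 0·29 + 1·-8 = -771
  a_10 = -2·-771 + 3·257 + 0·-83 + 1·29 = 2342
  a_11 = -2·2342 + 3·-771 + 0·257 + 1·-83 = -7080
  a_12 = -2·-7080 + 3·2342 + 0·-771 + 1·257 = 21443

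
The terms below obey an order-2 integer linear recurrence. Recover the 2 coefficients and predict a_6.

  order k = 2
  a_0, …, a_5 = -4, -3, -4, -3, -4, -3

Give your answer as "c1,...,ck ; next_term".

0,1 ; -4

  a_2 = 0·-3 + 1·-4 = -4
  a_3 = 0·-4 + 1·-3 = -3
  a_4 = 0·-3 + 1·-4 = -4
  a_5 = 0·-4 + 1·-3 = -3
  a_6 = 0·-3 + 1·-4 = -4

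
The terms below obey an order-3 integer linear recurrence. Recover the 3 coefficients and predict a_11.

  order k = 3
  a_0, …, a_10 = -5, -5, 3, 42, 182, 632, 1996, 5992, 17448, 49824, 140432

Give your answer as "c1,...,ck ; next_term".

4,-2,-4 ; 392288

  a_3 = 4·3 + -2·-5 + -4·-5 = 42
  a_4 = 4·42 + -2·3 + -4·-5 = 182
  a_5 = 4·182 + -2·42 + -4·3 = 632
  a_6 = 4·632 + -2·182 + -4·42 = 1996
  a_7 = 4·1996 + -2·632 + -4·182 = 5992
  a_8 = 4·5992 + -2·1996 + -4·632 = 17448
  a_9 = 4·17448 + -2·5992 + -4·1996 = 49824
  a_10 = 4·49824 + -2·17448 + -4·5992 = 140432
  a_11 = 4·140432 + -2·49824 + -4·17448 = 392288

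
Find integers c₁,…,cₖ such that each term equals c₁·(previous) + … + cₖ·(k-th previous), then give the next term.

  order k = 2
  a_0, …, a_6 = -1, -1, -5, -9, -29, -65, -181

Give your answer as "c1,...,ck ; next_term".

  a_2 = 1·-1 + 4·-1 = -5
  a_3 = 1·-5 + 4·-1 = -9
  a_4 = 1·-9 + 4·-5 = -29
  a_5 = 1·-29 + 4·-9 = -65
  a_6 = 1·-65 + 4·-29 = -181
  a_7 = 1·-181 + 4·-65 = -441

1,4 ; -441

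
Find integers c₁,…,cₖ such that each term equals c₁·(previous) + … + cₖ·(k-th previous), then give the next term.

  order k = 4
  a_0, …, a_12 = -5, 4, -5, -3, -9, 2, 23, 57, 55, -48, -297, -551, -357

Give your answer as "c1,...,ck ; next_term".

2,-2,-2,1 ; 934

  a_4 = 2·-3 + -2·-5 + -2·4 + 1·-5 = -9
  a_5 = 2·-9 + -2·-3 + -2·-5 + 1·4 = 2
  a_6 = 2·2 + -2·-9 + -2·-3 + 1·-5 = 23
  a_7 = 2·23 + -2·2 + -2·-9 + 1·-3 = 57
  a_8 = 2·57 + -2·23 + -2·2 + 1·-9 = 55
  a_9 = 2·55 + -2·57 + -2·23 + 1·2 = -48
  a_10 = 2·-48 + -2·55 + -2·57 + 1·23 = -297
  a_11 = 2·-297 + -2·-48 + -2·55 + 1·57 = -551
  a_12 = 2·-551 + -2·-297 + -2·-48 + 1·55 = -357
  a_13 = 2·-357 + -2·-551 + -2·-297 + 1·-48 = 934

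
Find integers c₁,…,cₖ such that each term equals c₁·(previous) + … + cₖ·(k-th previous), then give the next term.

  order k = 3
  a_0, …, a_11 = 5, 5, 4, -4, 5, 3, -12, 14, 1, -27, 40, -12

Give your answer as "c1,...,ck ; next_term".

  a_3 = -1·4 + -1·5 + 1·5 = -4
  a_4 = -1·-4 + -1·4 + 1·5 = 5
  a_5 = -1·5 + -1·-4 + 1·4 = 3
  a_6 = -1·3 + -1·5 + 1·-4 = -12
  a_7 = -1·-12 + -1·3 + 1·5 = 14
  a_8 = -1·14 + -1·-12 + 1·3 = 1
  a_9 = -1·1 + -1·14 + 1·-12 = -27
  a_10 = -1·-27 + -1·1 + 1·14 = 40
  a_11 = -1·40 + -1·-27 + 1·1 = -12
  a_12 = -1·-12 + -1·40 + 1·-27 = -55

-1,-1,1 ; -55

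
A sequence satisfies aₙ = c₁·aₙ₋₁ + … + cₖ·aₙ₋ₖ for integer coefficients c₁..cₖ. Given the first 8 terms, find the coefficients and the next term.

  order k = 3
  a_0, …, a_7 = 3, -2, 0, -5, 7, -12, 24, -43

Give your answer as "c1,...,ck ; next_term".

-1,1,-1 ; 79

  a_3 = -1·0 + 1·-2 + -1·3 = -5
  a_4 = -1·-5 + 1·0 + -1·-2 = 7
  a_5 = -1·7 + 1·-5 + -1·0 = -12
  a_6 = -1·-12 + 1·7 + -1·-5 = 24
  a_7 = -1·24 + 1·-12 + -1·7 = -43
  a_8 = -1·-43 + 1·24 + -1·-12 = 79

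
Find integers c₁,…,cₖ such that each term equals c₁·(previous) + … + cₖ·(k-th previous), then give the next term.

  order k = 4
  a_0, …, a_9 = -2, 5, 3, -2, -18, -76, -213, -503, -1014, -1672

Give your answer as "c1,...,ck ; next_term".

3,-1,-3,-3 ; -1854

  a_4 = 3·-2 + -1·3 + -3·5 + -3·-2 = -18
  a_5 = 3·-18 + -1·-2 + -3·3 + -3·5 = -76
  a_6 = 3·-76 + -1·-18 + -3·-2 + -3·3 = -213
  a_7 = 3·-213 + -1·-76 + -3·-18 + -3·-2 = -503
  a_8 = 3·-503 + -1·-213 + -3·-76 + -3·-18 = -1014
  a_9 = 3·-1014 + -1·-503 + -3·-213 + -3·-76 = -1672
  a_10 = 3·-1672 + -1·-1014 + -3·-503 + -3·-213 = -1854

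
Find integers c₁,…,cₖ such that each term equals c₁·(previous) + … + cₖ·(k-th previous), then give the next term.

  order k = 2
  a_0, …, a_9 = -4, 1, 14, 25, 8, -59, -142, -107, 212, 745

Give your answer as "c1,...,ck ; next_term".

2,-3 ; 854

  a_2 = 2·1 + -3·-4 = 14
  a_3 = 2·14 + -3·1 = 25
  a_4 = 2·25 + -3·14 = 8
  a_5 = 2·8 + -3·25 = -59
  a_6 = 2·-59 + -3·8 = -142
  a_7 = 2·-142 + -3·-59 = -107
  a_8 = 2·-107 + -3·-142 = 212
  a_9 = 2·212 + -3·-107 = 745
  a_10 = 2·745 + -3·212 = 854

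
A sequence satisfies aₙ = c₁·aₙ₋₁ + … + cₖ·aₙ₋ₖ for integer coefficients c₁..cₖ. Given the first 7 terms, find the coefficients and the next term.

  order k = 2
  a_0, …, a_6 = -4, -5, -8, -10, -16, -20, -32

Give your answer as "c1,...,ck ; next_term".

  a_2 = 0·-5 + 2·-4 = -8
  a_3 = 0·-8 + 2·-5 = -10
  a_4 = 0·-10 + 2·-8 = -16
  a_5 = 0·-16 + 2·-10 = -20
  a_6 = 0·-20 + 2·-16 = -32
  a_7 = 0·-32 + 2·-20 = -40

0,2 ; -40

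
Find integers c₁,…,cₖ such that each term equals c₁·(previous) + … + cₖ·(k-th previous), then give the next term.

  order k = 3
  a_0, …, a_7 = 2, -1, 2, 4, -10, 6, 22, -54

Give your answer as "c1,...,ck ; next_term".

  a_3 = -1·2 + -2·-1 + 2·2 = 4
  a_4 = -1·4 + -2·2 + 2·-1 = -10
  a_5 = -1·-10 + -2·4 + 2·2 = 6
  a_6 = -1·6 + -2·-10 + 2·4 = 22
  a_7 = -1·22 + -2·6 + 2·-10 = -54
  a_8 = -1·-54 + -2·22 + 2·6 = 22

-1,-2,2 ; 22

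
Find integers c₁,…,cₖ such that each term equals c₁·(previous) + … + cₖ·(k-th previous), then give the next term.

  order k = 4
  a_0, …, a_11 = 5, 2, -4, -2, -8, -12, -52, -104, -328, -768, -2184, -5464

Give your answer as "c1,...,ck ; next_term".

  a_4 = 1·-2 + 4·-4 + 0·2 + 2·5 = -8
  a_5 = 1·-8 + 4·-2 + 0·-4 + 2·2 = -12
  a_6 = 1·-12 + 4·-8 + 0·-2 + 2·-4 = -52
  a_7 = 1·-52 + 4·-12 + 0·-8 + 2·-2 = -104
  a_8 = 1·-104 + 4·-52 + 0·-12 + 2·-8 = -328
  a_9 = 1·-328 + 4·-104 + 0·-52 + 2·-12 = -768
  a_10 = 1·-768 + 4·-328 + 0·-104 + 2·-52 = -2184
  a_11 = 1·-2184 + 4·-768 + 0·-328 + 2·-104 = -5464
  a_12 = 1·-5464 + 4·-2184 + 0·-768 + 2·-328 = -14856

1,4,0,2 ; -14856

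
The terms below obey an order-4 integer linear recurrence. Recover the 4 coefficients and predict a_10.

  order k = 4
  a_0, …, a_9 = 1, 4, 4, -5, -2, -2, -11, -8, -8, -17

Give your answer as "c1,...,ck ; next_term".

  a_4 = 1·-5 + 0·4 + 1·4 + -1·1 = -2
  a_5 = 1·-2 + 0·-5 + 1·4 + -1·4 = -2
  a_6 = 1·-2 + 0·-2 + 1·-5 + -1·4 = -11
  a_7 = 1·-11 + 0·-2 + 1·-2 + -1·-5 = -8
  a_8 = 1·-8 + 0·-11 + 1·-2 + -1·-2 = -8
  a_9 = 1·-8 + 0·-8 + 1·-11 + -1·-2 = -17
  a_10 = 1·-17 + 0·-8 + 1·-8 + -1·-11 = -14

1,0,1,-1 ; -14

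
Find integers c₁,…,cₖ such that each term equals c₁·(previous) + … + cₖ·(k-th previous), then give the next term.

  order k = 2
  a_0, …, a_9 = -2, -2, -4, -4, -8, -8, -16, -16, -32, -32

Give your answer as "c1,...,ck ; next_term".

  a_2 = 0·-2 + 2·-2 = -4
  a_3 = 0·-4 + 2·-2 = -4
  a_4 = 0·-4 + 2·-4 = -8
  a_5 = 0·-8 + 2·-4 = -8
  a_6 = 0·-8 + 2·-8 = -16
  a_7 = 0·-16 + 2·-8 = -16
  a_8 = 0·-16 + 2·-16 = -32
  a_9 = 0·-32 + 2·-16 = -32
  a_10 = 0·-32 + 2·-32 = -64

0,2 ; -64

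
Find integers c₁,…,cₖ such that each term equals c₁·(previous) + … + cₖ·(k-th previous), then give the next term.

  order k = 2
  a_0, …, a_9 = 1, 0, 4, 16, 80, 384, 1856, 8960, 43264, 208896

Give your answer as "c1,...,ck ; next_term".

4,4 ; 1008640

  a_2 = 4·0 + 4·1 = 4
  a_3 = 4·4 + 4·0 = 16
  a_4 = 4·16 + 4·4 = 80
  a_5 = 4·80 + 4·16 = 384
  a_6 = 4·384 + 4·80 = 1856
  a_7 = 4·1856 + 4·384 = 8960
  a_8 = 4·8960 + 4·1856 = 43264
  a_9 = 4·43264 + 4·8960 = 208896
  a_10 = 4·208896 + 4·43264 = 1008640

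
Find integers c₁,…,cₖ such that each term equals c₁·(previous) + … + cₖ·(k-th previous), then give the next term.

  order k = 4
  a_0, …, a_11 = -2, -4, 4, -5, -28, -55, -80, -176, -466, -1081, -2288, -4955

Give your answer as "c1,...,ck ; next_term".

2,-1,2,3 ; -11182

  a_4 = 2·-5 + -1·4 + 2·-4 + 3·-2 = -28
  a_5 = 2·-28 + -1·-5 + 2·4 + 3·-4 = -55
  a_6 = 2·-55 + -1·-28 + 2·-5 + 3·4 = -80
  a_7 = 2·-80 + -1·-55 + 2·-28 + 3·-5 = -176
  a_8 = 2·-176 + -1·-80 + 2·-55 + 3·-28 = -466
  a_9 = 2·-466 + -1·-176 + 2·-80 + 3·-55 = -1081
  a_10 = 2·-1081 + -1·-466 + 2·-176 + 3·-80 = -2288
  a_11 = 2·-2288 + -1·-1081 + 2·-466 + 3·-176 = -4955
  a_12 = 2·-4955 + -1·-2288 + 2·-1081 + 3·-466 = -11182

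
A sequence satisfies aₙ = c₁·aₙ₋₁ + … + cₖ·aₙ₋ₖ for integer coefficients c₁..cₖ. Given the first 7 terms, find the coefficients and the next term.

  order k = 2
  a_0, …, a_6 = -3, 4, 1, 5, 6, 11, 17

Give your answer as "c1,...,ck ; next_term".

  a_2 = 1·4 + 1·-3 = 1
  a_3 = 1·1 + 1·4 = 5
  a_4 = 1·5 + 1·1 = 6
  a_5 = 1·6 + 1·5 = 11
  a_6 = 1·11 + 1·6 = 17
  a_7 = 1·17 + 1·11 = 28

1,1 ; 28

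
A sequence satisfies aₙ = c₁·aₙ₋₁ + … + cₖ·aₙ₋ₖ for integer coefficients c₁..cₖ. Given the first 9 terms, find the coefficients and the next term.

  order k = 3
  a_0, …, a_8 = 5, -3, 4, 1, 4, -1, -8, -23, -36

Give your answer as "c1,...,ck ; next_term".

2,-1,-2 ; -33

  a_3 = 2·4 + -1·-3 + -2·5 = 1
  a_4 = 2·1 + -1·4 + -2·-3 = 4
  a_5 = 2·4 + -1·1 + -2·4 = -1
  a_6 = 2·-1 + -1·4 + -2·1 = -8
  a_7 = 2·-8 + -1·-1 + -2·4 = -23
  a_8 = 2·-23 + -1·-8 + -2·-1 = -36
  a_9 = 2·-36 + -1·-23 + -2·-8 = -33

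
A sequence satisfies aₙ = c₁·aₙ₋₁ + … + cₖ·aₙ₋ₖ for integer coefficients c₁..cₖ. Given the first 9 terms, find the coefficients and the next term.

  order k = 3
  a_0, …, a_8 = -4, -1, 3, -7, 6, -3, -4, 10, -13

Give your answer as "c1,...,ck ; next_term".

-1,0,1 ; 9

  a_3 = -1·3 + 0·-1 + 1·-4 = -7
  a_4 = -1·-7 + 0·3 + 1·-1 = 6
  a_5 = -1·6 + 0·-7 + 1·3 = -3
  a_6 = -1·-3 + 0·6 + 1·-7 = -4
  a_7 = -1·-4 + 0·-3 + 1·6 = 10
  a_8 = -1·10 + 0·-4 + 1·-3 = -13
  a_9 = -1·-13 + 0·10 + 1·-4 = 9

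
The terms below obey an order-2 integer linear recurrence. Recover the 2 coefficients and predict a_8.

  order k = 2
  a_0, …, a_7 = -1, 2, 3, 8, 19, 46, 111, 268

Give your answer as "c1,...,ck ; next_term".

2,1 ; 647

  a_2 = 2·2 + 1·-1 = 3
  a_3 = 2·3 + 1·2 = 8
  a_4 = 2·8 + 1·3 = 19
  a_5 = 2·19 + 1·8 = 46
  a_6 = 2·46 + 1·19 = 111
  a_7 = 2·111 + 1·46 = 268
  a_8 = 2·268 + 1·111 = 647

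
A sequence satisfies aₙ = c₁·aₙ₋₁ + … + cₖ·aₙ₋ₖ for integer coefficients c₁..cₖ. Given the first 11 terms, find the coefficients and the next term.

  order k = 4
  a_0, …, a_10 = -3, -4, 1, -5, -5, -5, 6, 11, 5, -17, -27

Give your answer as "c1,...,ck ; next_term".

1,-1,-1,1 ; -4

  a_4 = 1·-5 + -1·1 + -1·-4 + 1·-3 = -5
  a_5 = 1·-5 + -1·-5 + -1·1 + 1·-4 = -5
  a_6 = 1·-5 + -1·-5 + -1·-5 + 1·1 = 6
  a_7 = 1·6 + -1·-5 + -1·-5 + 1·-5 = 11
  a_8 = 1·11 + -1·6 + -1·-5 + 1·-5 = 5
  a_9 = 1·5 + -1·11 + -1·6 + 1·-5 = -17
  a_10 = 1·-17 + -1·5 + -1·11 + 1·6 = -27
  a_11 = 1·-27 + -1·-17 + -1·5 + 1·11 = -4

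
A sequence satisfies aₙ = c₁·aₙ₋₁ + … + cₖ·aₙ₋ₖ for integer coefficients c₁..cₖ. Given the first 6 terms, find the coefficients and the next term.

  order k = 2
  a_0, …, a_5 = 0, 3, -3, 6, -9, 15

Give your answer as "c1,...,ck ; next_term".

  a_2 = -1·3 + 1·0 = -3
  a_3 = -1·-3 + 1·3 = 6
  a_4 = -1·6 + 1·-3 = -9
  a_5 = -1·-9 + 1·6 = 15
  a_6 = -1·15 + 1·-9 = -24

-1,1 ; -24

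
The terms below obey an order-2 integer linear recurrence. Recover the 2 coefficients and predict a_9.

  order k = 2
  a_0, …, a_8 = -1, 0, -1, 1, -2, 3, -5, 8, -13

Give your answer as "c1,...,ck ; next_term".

  a_2 = -1·0 + 1·-1 = -1
  a_3 = -1·-1 + 1·0 = 1
  a_4 = -1·1 + 1·-1 = -2
  a_5 = -1·-2 + 1·1 = 3
  a_6 = -1·3 + 1·-2 = -5
  a_7 = -1·-5 + 1·3 = 8
  a_8 = -1·8 + 1·-5 = -13
  a_9 = -1·-13 + 1·8 = 21

-1,1 ; 21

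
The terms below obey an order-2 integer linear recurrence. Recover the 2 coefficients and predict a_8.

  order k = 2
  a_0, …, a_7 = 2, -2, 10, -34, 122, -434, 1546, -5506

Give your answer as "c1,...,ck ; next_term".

-3,2 ; 19610

  a_2 = -3·-2 + 2·2 = 10
  a_3 = -3·10 + 2·-2 = -34
  a_4 = -3·-34 + 2·10 = 122
  a_5 = -3·122 + 2·-34 = -434
  a_6 = -3·-434 + 2·122 = 1546
  a_7 = -3·1546 + 2·-434 = -5506
  a_8 = -3·-5506 + 2·1546 = 19610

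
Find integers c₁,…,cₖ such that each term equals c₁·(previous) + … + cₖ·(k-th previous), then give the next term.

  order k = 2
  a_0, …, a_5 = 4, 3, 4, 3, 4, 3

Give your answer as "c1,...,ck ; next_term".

0,1 ; 4

  a_2 = 0·3 + 1·4 = 4
  a_3 = 0·4 + 1·3 = 3
  a_4 = 0·3 + 1·4 = 4
  a_5 = 0·4 + 1·3 = 3
  a_6 = 0·3 + 1·4 = 4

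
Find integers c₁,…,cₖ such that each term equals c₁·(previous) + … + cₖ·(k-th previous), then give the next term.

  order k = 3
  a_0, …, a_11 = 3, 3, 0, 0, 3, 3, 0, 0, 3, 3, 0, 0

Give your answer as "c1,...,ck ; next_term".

  a_3 = 1·0 + -1·3 + 1·3 = 0
  a_4 = 1·0 + -1·0 + 1·3 = 3
  a_5 = 1·3 + -1·0 + 1·0 = 3
  a_6 = 1·3 + -1·3 + 1·0 = 0
  a_7 = 1·0 + -1·3 + 1·3 = 0
  a_8 = 1·0 + -1·0 + 1·3 = 3
  a_9 = 1·3 + -1·0 + 1·0 = 3
  a_10 = 1·3 + -1·3 + 1·0 = 0
  a_11 = 1·0 + -1·3 + 1·3 = 0
  a_12 = 1·0 + -1·0 + 1·3 = 3

1,-1,1 ; 3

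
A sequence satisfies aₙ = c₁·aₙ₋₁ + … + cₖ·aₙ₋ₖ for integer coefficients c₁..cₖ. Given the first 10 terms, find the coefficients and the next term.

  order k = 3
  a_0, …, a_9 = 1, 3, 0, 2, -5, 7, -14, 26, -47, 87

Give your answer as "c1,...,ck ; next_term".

-1,1,-1 ; -160

  a_3 = -1·0 + 1·3 + -1·1 = 2
  a_4 = -1·2 + 1·0 + -1·3 = -5
  a_5 = -1·-5 + 1·2 + -1·0 = 7
  a_6 = -1·7 + 1·-5 + -1·2 = -14
  a_7 = -1·-14 + 1·7 + -1·-5 = 26
  a_8 = -1·26 + 1·-14 + -1·7 = -47
  a_9 = -1·-47 + 1·26 + -1·-14 = 87
  a_10 = -1·87 + 1·-47 + -1·26 = -160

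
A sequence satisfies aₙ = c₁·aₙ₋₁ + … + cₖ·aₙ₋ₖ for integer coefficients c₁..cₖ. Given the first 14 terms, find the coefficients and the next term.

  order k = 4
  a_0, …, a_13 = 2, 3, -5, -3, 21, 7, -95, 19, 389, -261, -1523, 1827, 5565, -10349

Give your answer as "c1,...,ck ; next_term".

-1,-4,-2,2 ; -18611

  a_4 = -1·-3 + -4·-5 + -2·3 + 2·2 = 21
  a_5 = -1·21 + -4·-3 + -2·-5 + 2·3 = 7
  a_6 = -1·7 + -4·21 + -2·-3 + 2·-5 = -95
  a_7 = -1·-95 + -4·7 + -2·21 + 2·-3 = 19
  a_8 = -1·19 + -4·-95 + -2·7 + 2·21 = 389
  a_9 = -1·389 + -4·19 + -2·-95 + 2·7 = -261
  a_10 = -1·-261 + -4·389 + -2·19 + 2·-95 = -1523
  a_11 = -1·-1523 + -4·-261 + -2·389 + 2·19 = 1827
  a_12 = -1·1827 + -4·-1523 + -2·-261 + 2·389 = 5565
  a_13 = -1·5565 + -4·1827 + -2·-1523 + 2·-261 = -10349
  a_14 = -1·-10349 + -4·5565 + -2·1827 + 2·-1523 = -18611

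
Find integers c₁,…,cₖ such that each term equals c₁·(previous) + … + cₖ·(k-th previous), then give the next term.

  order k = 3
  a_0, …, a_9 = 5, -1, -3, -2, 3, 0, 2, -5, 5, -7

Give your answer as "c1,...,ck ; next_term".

  a_3 = -1·-3 + 0·-1 + -1·5 = -2
  a_4 = -1·-2 + 0·-3 + -1·-1 = 3
  a_5 = -1·3 + 0·-2 + -1·-3 = 0
  a_6 = -1·0 + 0·3 + -1·-2 = 2
  a_7 = -1·2 + 0·0 + -1·3 = -5
  a_8 = -1·-5 + 0·2 + -1·0 = 5
  a_9 = -1·5 + 0·-5 + -1·2 = -7
  a_10 = -1·-7 + 0·5 + -1·-5 = 12

-1,0,-1 ; 12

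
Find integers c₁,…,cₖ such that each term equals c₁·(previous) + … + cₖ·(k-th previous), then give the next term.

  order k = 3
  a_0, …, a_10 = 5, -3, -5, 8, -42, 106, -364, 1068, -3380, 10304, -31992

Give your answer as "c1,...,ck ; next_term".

  a_3 = -2·-5 + 4·-3 + 2·5 = 8
  a_4 = -2·8 + 4·-5 + 2·-3 = -42
  a_5 = -2·-42 + 4·8 + 2·-5 = 106
  a_6 = -2·106 + 4·-42 + 2·8 = -364
  a_7 = -2·-364 + 4·106 + 2·-42 = 1068
  a_8 = -2·1068 + 4·-364 + 2·106 = -3380
  a_9 = -2·-3380 + 4·1068 + 2·-364 = 10304
  a_10 = -2·10304 + 4·-3380 + 2·1068 = -31992
  a_11 = -2·-31992 + 4·10304 + 2·-3380 = 98440

-2,4,2 ; 98440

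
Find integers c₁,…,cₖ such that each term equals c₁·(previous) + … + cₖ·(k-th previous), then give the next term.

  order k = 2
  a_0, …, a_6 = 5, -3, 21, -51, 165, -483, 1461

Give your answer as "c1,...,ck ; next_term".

  a_2 = -2·-3 + 3·5 = 21
  a_3 = -2·21 + 3·-3 = -51
  a_4 = -2·-51 + 3·21 = 165
  a_5 = -2·165 + 3·-51 = -483
  a_6 = -2·-483 + 3·165 = 1461
  a_7 = -2·1461 + 3·-483 = -4371

-2,3 ; -4371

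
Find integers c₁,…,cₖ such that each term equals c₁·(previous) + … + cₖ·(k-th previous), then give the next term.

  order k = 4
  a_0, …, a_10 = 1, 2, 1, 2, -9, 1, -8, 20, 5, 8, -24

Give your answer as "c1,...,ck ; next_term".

  a_4 = -1·2 + 0·1 + -2·2 + -3·1 = -9
  a_5 = -1·-9 + 0·2 + -2·1 + -3·2 = 1
  a_6 = -1·1 + 0·-9 + -2·2 + -3·1 = -8
  a_7 = -1·-8 + 0·1 + -2·-9 + -3·2 = 20
  a_8 = -1·20 + 0·-8 + -2·1 + -3·-9 = 5
  a_9 = -1·5 + 0·20 + -2·-8 + -3·1 = 8
  a_10 = -1·8 + 0·5 + -2·20 + -3·-8 = -24
  a_11 = -1·-24 + 0·8 + -2·5 + -3·20 = -46

-1,0,-2,-3 ; -46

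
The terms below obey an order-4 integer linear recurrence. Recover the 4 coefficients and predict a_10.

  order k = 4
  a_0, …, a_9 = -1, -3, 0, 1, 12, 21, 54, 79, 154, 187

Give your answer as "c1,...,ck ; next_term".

  a_4 = 1·1 + 3·0 + -3·-3 + -2·-1 = 12
  a_5 = 1·12 + 3·1 + -3·0 + -2·-3 = 21
  a_6 = 1·21 + 3·12 + -3·1 + -2·0 = 54
  a_7 = 1·54 + 3·21 + -3·12 + -2·1 = 79
  a_8 = 1·79 + 3·54 + -3·21 + -2·12 = 154
  a_9 = 1·154 + 3·79 + -3·54 + -2·21 = 187
  a_10 = 1·187 + 3·154 + -3·79 + -2·54 = 304

1,3,-3,-2 ; 304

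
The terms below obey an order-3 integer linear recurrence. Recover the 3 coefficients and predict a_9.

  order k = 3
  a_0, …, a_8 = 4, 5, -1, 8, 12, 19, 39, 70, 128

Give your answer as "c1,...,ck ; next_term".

  a_3 = 1·-1 + 1·5 + 1·4 = 8
  a_4 = 1·8 + 1·-1 + 1·5 = 12
  a_5 = 1·12 + 1·8 + 1·-1 = 19
  a_6 = 1·19 + 1·12 + 1·8 = 39
  a_7 = 1·39 + 1·19 + 1·12 = 70
  a_8 = 1·70 + 1·39 + 1·19 = 128
  a_9 = 1·128 + 1·70 + 1·39 = 237

1,1,1 ; 237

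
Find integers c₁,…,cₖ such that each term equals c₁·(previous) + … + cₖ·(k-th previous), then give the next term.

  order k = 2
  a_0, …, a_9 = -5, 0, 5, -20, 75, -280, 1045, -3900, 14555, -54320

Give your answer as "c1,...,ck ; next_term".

  a_2 = -4·0 + -1·-5 = 5
  a_3 = -4·5 + -1·0 = -20
  a_4 = -4·-20 + -1·5 = 75
  a_5 = -4·75 + -1·-20 = -280
  a_6 = -4·-280 + -1·75 = 1045
  a_7 = -4·1045 + -1·-280 = -3900
  a_8 = -4·-3900 + -1·1045 = 14555
  a_9 = -4·14555 + -1·-3900 = -54320
  a_10 = -4·-54320 + -1·14555 = 202725

-4,-1 ; 202725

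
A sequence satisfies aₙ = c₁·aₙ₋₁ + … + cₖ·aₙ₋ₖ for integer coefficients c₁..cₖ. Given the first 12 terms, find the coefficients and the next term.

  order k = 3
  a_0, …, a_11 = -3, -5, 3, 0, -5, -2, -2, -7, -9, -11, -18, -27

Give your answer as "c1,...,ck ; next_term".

  a_3 = 1·3 + 0·-5 + 1·-3 = 0
  a_4 = 1·0 + 0·3 + 1·-5 = -5
  a_5 = 1·-5 + 0·0 + 1·3 = -2
  a_6 = 1·-2 + 0·-5 + 1·0 = -2
  a_7 = 1·-2 + 0·-2 + 1·-5 = -7
  a_8 = 1·-7 + 0·-2 + 1·-2 = -9
  a_9 = 1·-9 + 0·-7 + 1·-2 = -11
  a_10 = 1·-11 + 0·-9 + 1·-7 = -18
  a_11 = 1·-18 + 0·-11 + 1·-9 = -27
  a_12 = 1·-27 + 0·-18 + 1·-11 = -38

1,0,1 ; -38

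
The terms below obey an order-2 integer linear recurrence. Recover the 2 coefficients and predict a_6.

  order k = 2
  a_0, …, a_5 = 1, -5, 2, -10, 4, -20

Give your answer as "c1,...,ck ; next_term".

  a_2 = 0·-5 + 2·1 = 2
  a_3 = 0·2 + 2·-5 = -10
  a_4 = 0·-10 + 2·2 = 4
  a_5 = 0·4 + 2·-10 = -20
  a_6 = 0·-20 + 2·4 = 8

0,2 ; 8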